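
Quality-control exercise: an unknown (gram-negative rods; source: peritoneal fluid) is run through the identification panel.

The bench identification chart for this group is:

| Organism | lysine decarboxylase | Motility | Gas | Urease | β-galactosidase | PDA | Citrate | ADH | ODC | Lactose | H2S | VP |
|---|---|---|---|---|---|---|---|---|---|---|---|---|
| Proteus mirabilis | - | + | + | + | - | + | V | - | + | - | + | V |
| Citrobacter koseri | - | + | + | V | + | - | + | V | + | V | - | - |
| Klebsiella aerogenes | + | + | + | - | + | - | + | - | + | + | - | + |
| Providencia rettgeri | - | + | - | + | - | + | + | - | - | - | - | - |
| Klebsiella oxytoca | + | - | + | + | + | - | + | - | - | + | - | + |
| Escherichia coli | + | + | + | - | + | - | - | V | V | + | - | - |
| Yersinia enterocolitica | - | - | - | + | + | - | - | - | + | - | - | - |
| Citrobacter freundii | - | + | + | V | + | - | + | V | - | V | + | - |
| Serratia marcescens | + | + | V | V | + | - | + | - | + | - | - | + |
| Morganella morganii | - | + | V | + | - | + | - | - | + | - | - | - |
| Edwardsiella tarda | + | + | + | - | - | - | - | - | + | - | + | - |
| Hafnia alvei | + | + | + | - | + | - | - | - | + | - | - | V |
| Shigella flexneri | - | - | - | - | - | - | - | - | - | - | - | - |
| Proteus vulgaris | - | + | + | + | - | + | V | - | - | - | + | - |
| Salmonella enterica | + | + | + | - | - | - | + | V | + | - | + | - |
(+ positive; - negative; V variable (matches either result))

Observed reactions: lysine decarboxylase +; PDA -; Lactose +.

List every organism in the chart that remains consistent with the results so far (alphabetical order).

lysine decarboxylase +: excludes 8 organisms — 7 left.
Lactose +: excludes Serratia marcescens, Edwardsiella tarda, Hafnia alvei, Salmonella enterica — 3 left.
PDA -: all 3 remaining candidates are consistent.

Escherichia coli, Klebsiella aerogenes, Klebsiella oxytoca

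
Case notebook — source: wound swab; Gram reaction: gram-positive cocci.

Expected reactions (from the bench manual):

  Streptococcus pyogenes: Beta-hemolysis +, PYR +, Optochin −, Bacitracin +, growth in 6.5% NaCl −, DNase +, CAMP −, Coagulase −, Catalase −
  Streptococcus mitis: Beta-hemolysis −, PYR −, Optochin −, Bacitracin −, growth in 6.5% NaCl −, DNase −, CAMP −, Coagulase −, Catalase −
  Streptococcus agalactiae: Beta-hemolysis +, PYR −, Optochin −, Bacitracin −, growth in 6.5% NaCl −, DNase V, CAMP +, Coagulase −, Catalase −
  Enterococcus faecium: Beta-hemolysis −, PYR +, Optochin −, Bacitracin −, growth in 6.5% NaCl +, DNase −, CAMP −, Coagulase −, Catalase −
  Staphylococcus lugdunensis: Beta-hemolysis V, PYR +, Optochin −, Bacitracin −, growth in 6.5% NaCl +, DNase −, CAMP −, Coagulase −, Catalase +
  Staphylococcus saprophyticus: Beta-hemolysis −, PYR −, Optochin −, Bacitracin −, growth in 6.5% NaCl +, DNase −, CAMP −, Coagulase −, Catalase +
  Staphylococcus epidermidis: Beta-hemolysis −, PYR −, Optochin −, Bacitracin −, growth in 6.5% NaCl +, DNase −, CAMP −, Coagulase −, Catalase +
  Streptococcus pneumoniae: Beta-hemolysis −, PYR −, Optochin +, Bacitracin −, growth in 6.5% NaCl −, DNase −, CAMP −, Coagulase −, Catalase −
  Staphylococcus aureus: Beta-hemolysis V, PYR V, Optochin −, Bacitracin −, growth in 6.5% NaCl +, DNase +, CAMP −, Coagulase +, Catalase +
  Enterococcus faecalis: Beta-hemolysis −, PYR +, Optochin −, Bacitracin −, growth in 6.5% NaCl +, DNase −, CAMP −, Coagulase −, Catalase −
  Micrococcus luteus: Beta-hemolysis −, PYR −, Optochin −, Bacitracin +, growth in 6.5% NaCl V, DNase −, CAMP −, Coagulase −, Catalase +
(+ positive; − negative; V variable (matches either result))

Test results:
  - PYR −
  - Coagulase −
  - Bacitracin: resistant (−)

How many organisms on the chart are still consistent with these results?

5

Bacitracin −: excludes Streptococcus pyogenes, Micrococcus luteus — 9 left.
Coagulase −: excludes Staphylococcus aureus — 8 left.
PYR −: excludes Enterococcus faecium, Staphylococcus lugdunensis, Enterococcus faecalis — 5 left.
Still consistent: Staphylococcus epidermidis, Staphylococcus saprophyticus, Streptococcus agalactiae, Streptococcus mitis, Streptococcus pneumoniae.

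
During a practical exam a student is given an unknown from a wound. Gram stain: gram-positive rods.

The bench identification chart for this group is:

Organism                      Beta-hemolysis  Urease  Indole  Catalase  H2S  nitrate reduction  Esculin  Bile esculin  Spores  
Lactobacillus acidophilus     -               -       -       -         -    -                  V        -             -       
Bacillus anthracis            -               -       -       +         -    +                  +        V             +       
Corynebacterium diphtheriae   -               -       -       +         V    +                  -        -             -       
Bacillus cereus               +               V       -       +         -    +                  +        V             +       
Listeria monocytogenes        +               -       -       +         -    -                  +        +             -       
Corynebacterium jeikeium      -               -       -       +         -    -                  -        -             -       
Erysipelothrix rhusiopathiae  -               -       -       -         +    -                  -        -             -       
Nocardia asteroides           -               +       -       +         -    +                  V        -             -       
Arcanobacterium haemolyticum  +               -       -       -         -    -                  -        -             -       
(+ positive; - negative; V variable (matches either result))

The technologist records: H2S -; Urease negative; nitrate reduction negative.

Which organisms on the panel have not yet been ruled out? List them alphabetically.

H2S -: excludes Erysipelothrix rhusiopathiae — 8 left.
Urease -: excludes Nocardia asteroides — 7 left.
nitrate reduction -: excludes Bacillus anthracis, Corynebacterium diphtheriae, Bacillus cereus — 4 left.

Arcanobacterium haemolyticum, Corynebacterium jeikeium, Lactobacillus acidophilus, Listeria monocytogenes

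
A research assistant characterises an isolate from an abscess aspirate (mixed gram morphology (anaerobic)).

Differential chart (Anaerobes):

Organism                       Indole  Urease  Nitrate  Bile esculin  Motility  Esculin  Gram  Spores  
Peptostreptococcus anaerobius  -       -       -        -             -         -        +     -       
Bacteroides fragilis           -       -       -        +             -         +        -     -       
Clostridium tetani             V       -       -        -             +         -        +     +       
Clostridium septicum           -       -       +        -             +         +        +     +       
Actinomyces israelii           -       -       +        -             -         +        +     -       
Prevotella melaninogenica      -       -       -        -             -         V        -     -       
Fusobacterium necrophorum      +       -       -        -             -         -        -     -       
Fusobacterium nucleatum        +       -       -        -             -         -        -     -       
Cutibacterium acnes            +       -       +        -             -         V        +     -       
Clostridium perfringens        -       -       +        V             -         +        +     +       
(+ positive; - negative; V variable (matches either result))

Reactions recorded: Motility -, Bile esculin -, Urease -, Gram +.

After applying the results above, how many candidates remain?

4

Urease -: all 10 remaining candidates are consistent.
Motility -: excludes Clostridium tetani, Clostridium septicum — 8 left.
Bile esculin -: excludes Bacteroides fragilis — 7 left.
Gram +: excludes Prevotella melaninogenica, Fusobacterium necrophorum, Fusobacterium nucleatum — 4 left.
Still consistent: Actinomyces israelii, Clostridium perfringens, Cutibacterium acnes, Peptostreptococcus anaerobius.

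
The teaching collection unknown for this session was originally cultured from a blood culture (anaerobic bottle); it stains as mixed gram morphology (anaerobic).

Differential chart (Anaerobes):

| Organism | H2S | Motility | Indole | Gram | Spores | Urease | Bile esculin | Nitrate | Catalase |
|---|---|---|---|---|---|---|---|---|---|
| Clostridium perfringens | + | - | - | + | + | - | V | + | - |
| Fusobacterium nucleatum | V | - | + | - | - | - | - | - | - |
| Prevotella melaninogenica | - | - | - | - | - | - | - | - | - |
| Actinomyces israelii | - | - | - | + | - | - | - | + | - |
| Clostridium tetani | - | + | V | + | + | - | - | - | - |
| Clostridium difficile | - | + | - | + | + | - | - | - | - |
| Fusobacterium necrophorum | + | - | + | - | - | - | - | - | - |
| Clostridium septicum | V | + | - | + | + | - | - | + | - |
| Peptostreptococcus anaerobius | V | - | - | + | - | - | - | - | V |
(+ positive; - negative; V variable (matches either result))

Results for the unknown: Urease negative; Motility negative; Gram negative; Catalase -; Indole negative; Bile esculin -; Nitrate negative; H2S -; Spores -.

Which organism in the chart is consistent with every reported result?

H2S -: excludes Clostridium perfringens, Fusobacterium necrophorum — 7 left.
Urease -: all 7 remaining candidates are consistent.
Catalase -: all 7 remaining candidates are consistent.
Motility -: excludes Clostridium tetani, Clostridium difficile, Clostridium septicum — 4 left.
Spores -: all 4 remaining candidates are consistent.
Gram -: excludes Actinomyces israelii, Peptostreptococcus anaerobius — 2 left.
Indole -: excludes Fusobacterium nucleatum — 1 left.
Bile esculin -: the one remaining candidate is consistent.
Nitrate -: the one remaining candidate is consistent.

Prevotella melaninogenica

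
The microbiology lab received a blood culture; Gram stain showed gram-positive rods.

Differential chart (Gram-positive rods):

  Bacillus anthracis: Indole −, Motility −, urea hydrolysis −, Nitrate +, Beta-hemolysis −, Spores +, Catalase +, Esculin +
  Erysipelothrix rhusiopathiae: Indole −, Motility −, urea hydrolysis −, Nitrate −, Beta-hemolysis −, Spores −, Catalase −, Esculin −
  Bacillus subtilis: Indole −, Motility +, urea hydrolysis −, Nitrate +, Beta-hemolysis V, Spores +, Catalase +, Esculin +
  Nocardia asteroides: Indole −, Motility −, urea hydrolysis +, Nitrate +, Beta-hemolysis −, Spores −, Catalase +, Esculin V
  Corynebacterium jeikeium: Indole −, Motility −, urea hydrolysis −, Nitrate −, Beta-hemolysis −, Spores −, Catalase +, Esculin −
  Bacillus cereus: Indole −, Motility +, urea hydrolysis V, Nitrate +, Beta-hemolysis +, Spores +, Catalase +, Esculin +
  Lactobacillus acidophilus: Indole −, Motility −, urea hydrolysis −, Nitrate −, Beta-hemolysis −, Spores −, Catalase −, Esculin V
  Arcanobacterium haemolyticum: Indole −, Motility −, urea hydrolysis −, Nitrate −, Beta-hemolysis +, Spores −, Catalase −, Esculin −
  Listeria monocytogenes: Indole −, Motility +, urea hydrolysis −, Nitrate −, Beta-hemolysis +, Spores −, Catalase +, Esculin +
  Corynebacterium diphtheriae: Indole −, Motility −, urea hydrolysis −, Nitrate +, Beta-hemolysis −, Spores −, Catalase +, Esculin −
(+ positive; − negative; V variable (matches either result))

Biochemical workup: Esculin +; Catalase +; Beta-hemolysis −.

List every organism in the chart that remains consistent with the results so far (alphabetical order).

Esculin +: excludes Erysipelothrix rhusiopathiae, Corynebacterium jeikeium, Arcanobacterium haemolyticum, Corynebacterium diphtheriae — 6 left.
Catalase +: excludes Lactobacillus acidophilus — 5 left.
Beta-hemolysis −: excludes Bacillus cereus, Listeria monocytogenes — 3 left.

Bacillus anthracis, Bacillus subtilis, Nocardia asteroides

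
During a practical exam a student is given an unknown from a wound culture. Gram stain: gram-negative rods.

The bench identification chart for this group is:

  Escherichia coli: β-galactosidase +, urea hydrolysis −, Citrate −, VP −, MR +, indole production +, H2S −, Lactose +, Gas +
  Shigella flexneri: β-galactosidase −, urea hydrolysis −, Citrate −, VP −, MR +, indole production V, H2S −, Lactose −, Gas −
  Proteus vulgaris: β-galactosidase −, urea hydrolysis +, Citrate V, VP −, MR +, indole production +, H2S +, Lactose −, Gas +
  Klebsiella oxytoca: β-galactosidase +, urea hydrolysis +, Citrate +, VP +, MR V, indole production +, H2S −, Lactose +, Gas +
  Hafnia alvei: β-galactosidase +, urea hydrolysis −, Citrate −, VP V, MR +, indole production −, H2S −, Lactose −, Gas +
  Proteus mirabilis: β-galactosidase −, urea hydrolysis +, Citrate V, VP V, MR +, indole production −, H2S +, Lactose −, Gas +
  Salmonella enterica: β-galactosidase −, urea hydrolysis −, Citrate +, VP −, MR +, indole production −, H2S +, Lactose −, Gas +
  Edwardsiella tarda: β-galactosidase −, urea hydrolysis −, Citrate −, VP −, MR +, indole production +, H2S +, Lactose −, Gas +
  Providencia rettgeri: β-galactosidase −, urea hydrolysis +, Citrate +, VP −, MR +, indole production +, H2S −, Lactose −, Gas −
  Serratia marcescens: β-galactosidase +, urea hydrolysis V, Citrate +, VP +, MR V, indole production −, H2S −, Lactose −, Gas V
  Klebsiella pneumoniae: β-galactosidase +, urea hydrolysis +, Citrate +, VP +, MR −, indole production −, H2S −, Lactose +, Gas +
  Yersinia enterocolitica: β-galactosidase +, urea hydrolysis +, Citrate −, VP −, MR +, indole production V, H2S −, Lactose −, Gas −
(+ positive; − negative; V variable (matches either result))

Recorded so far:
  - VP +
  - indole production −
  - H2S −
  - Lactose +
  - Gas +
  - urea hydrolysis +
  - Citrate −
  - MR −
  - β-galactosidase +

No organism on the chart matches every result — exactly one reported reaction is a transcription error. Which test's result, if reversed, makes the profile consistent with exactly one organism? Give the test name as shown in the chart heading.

Citrate

As reported, no row in the chart matches all 9 reactions.
Reversing MR → still no organism matches.
Reversing β-galactosidase → still no organism matches.
Reversing indole production → still no organism matches.
Reversing H2S → still no organism matches.
Reversing urea hydrolysis → still no organism matches.
Reversing Gas → still no organism matches.
Reversing Lactose → still no organism matches.
Reversing Citrate (to +) → unique match: Klebsiella pneumoniae.
Reversing VP → still no organism matches.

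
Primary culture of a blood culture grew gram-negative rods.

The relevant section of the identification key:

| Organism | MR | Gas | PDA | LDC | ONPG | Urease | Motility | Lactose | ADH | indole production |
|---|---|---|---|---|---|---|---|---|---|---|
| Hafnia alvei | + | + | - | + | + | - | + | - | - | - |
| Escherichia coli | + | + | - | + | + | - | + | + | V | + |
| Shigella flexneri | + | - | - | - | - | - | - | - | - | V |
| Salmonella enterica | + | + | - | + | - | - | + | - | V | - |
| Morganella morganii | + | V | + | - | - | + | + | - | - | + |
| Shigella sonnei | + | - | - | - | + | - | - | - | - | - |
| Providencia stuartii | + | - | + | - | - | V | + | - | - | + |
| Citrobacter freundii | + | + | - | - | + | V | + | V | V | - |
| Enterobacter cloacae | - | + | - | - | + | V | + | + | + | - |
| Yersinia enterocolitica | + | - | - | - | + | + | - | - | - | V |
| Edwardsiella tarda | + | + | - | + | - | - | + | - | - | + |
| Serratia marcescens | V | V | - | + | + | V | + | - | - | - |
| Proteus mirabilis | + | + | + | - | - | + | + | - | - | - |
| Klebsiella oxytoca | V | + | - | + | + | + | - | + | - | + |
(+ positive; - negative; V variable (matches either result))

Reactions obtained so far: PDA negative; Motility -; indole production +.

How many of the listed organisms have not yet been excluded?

3

Motility -: excludes 10 organisms — 4 left.
indole production +: excludes Shigella sonnei — 3 left.
PDA -: all 3 remaining candidates are consistent.
Still consistent: Klebsiella oxytoca, Shigella flexneri, Yersinia enterocolitica.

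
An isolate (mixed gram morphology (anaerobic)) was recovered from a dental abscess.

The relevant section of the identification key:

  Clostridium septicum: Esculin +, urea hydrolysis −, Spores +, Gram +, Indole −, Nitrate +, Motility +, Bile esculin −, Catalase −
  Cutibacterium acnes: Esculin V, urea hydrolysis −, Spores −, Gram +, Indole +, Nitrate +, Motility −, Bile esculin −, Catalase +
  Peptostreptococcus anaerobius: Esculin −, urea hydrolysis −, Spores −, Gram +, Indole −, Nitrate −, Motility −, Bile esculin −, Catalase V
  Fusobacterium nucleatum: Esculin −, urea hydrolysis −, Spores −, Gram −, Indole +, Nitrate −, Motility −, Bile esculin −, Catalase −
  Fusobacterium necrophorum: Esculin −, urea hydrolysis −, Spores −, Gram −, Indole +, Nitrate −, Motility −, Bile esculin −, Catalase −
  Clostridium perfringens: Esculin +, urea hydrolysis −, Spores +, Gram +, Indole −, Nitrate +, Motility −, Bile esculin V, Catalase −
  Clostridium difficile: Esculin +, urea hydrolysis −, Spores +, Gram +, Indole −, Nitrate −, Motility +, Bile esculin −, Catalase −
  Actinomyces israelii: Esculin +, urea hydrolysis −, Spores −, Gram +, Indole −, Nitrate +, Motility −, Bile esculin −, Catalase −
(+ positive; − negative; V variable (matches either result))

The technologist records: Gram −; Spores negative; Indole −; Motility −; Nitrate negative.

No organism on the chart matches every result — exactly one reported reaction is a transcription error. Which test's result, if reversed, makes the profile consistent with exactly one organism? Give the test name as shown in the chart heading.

Gram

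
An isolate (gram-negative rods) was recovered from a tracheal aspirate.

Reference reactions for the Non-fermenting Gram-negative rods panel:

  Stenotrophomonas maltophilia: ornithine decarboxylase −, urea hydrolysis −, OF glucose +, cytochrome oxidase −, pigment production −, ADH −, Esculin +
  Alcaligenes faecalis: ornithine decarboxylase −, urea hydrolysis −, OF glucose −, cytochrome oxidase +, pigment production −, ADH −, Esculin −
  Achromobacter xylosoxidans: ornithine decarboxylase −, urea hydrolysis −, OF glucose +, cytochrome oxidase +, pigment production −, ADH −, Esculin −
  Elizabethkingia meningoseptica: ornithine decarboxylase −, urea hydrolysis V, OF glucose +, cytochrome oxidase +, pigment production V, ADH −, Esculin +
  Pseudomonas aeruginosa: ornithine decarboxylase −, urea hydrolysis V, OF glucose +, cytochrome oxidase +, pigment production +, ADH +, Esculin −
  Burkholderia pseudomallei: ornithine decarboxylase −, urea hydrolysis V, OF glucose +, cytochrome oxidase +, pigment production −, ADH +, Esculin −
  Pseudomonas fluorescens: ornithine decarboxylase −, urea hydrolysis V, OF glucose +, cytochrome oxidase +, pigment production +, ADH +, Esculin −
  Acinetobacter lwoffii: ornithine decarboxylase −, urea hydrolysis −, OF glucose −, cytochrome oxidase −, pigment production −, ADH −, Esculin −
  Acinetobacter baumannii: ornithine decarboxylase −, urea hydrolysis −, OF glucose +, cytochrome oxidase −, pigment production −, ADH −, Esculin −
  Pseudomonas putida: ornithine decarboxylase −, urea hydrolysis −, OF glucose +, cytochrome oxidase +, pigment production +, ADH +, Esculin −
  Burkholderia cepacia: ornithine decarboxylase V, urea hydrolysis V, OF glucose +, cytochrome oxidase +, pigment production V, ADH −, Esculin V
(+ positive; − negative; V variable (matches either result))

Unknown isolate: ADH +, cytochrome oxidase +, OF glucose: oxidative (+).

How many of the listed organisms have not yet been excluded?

4

cytochrome oxidase +: excludes Stenotrophomonas maltophilia, Acinetobacter lwoffii, Acinetobacter baumannii — 8 left.
ADH +: excludes Alcaligenes faecalis, Achromobacter xylosoxidans, Elizabethkingia meningoseptica, Burkholderia cepacia — 4 left.
OF glucose +: all 4 remaining candidates are consistent.
Still consistent: Burkholderia pseudomallei, Pseudomonas aeruginosa, Pseudomonas fluorescens, Pseudomonas putida.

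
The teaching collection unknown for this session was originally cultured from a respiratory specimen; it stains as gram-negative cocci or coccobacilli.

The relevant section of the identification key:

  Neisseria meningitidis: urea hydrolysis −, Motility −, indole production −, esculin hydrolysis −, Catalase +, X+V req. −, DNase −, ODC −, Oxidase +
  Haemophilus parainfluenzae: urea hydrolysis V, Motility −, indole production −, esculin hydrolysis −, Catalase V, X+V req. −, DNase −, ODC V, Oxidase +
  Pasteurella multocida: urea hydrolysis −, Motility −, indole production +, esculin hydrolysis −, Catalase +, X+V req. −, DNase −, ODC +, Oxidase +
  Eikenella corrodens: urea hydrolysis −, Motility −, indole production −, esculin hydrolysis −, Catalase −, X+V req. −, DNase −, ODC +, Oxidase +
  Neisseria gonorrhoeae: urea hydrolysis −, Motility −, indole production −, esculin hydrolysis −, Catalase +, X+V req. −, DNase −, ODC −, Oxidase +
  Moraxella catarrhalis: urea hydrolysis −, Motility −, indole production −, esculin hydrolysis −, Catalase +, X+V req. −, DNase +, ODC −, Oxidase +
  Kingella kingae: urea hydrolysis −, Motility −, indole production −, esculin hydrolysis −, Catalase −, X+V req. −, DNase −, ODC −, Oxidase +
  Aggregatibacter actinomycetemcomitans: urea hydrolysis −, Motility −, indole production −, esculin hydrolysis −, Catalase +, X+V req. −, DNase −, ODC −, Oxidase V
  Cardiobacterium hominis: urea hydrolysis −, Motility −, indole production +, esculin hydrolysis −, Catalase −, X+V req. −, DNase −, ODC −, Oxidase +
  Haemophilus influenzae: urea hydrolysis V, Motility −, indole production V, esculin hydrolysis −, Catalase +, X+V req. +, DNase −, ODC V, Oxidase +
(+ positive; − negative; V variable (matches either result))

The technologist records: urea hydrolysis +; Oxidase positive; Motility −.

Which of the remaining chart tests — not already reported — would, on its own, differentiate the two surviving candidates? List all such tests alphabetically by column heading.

X+V req.

Motility −: all 10 remaining candidates are consistent.
Oxidase +: all 10 remaining candidates are consistent.
urea hydrolysis +: excludes 8 organisms — 2 left.
Two candidates remain: Haemophilus influenzae and Haemophilus parainfluenzae.
  indole production: V vs − — variable for at least one, does not separate.
  esculin hydrolysis: − vs − — same for both, does not separate.
  Catalase: + vs V — variable for at least one, does not separate.
  X+V req.: Haemophilus influenzae +, Haemophilus parainfluenzae − — discriminates.
  DNase: − vs − — same for both, does not separate.
  ODC: V vs V — variable for at least one, does not separate.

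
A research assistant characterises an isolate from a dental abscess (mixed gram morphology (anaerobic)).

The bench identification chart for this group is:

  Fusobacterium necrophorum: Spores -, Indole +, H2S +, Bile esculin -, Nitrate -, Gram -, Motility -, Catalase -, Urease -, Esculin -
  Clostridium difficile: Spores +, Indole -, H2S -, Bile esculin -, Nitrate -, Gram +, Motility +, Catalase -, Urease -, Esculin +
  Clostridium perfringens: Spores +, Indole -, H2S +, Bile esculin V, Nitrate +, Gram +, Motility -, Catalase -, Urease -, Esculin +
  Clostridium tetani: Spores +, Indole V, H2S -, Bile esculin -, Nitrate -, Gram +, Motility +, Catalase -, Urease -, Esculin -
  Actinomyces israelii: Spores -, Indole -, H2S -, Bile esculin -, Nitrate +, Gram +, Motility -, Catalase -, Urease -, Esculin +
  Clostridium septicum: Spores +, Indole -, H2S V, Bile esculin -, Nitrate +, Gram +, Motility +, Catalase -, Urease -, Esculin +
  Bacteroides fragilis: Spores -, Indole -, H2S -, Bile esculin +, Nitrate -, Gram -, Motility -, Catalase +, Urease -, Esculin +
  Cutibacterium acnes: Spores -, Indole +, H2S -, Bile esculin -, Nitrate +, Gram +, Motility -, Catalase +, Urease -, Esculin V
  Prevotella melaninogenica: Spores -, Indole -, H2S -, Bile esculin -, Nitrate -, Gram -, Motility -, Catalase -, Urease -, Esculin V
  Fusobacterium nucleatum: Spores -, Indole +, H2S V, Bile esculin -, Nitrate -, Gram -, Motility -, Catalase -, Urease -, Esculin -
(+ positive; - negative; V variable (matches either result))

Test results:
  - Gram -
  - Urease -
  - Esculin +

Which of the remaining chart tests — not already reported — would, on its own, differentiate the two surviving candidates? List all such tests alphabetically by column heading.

Bile esculin, Catalase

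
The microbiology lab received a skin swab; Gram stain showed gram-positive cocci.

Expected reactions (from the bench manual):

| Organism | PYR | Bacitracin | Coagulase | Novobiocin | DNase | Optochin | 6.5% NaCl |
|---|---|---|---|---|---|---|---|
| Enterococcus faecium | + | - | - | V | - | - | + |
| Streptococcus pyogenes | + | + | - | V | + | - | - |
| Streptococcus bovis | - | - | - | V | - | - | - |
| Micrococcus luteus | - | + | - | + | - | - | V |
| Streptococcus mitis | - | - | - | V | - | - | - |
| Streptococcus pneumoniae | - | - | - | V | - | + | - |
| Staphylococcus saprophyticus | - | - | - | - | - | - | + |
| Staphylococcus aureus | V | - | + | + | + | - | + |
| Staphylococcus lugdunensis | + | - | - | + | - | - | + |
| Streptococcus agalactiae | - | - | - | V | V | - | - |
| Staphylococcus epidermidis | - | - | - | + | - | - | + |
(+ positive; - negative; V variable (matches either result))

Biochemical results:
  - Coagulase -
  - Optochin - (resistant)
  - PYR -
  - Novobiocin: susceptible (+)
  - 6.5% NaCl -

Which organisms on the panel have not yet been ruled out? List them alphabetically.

Micrococcus luteus, Streptococcus agalactiae, Streptococcus bovis, Streptococcus mitis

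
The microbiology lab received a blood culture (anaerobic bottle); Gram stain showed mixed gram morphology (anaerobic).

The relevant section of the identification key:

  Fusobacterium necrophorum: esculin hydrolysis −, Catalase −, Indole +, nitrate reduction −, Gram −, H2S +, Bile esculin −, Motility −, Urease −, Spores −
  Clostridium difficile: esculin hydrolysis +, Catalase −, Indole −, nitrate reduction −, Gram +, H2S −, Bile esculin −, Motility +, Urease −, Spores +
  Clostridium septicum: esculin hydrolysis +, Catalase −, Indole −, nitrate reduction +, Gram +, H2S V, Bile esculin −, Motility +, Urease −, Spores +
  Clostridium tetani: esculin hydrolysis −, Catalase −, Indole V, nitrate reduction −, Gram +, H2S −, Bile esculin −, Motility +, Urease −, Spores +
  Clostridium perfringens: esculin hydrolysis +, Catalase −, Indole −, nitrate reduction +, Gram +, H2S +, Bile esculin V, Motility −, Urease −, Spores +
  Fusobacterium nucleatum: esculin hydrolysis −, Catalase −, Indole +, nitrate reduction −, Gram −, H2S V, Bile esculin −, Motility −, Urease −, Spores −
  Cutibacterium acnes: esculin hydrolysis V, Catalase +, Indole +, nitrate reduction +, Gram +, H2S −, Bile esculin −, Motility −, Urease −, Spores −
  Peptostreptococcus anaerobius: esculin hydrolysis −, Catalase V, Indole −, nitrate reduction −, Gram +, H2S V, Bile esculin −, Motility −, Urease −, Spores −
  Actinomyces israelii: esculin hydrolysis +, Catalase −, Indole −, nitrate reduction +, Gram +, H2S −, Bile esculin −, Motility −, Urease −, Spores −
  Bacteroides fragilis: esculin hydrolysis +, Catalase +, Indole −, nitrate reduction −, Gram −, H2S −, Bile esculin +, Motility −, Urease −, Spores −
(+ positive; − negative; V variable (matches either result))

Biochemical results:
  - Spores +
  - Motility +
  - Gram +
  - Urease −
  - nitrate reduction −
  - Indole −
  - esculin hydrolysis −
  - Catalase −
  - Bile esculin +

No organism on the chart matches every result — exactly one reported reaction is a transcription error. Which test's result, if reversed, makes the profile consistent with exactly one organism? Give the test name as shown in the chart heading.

As reported, no row in the chart matches all 9 reactions.
Reversing Indole → still no organism matches.
Reversing esculin hydrolysis → still no organism matches.
Reversing Bile esculin (to −) → unique match: Clostridium tetani.
Reversing Urease → still no organism matches.
Reversing Spores → still no organism matches.
Reversing Catalase → still no organism matches.
Reversing nitrate reduction → still no organism matches.
Reversing Gram → still no organism matches.
Reversing Motility → still no organism matches.

Bile esculin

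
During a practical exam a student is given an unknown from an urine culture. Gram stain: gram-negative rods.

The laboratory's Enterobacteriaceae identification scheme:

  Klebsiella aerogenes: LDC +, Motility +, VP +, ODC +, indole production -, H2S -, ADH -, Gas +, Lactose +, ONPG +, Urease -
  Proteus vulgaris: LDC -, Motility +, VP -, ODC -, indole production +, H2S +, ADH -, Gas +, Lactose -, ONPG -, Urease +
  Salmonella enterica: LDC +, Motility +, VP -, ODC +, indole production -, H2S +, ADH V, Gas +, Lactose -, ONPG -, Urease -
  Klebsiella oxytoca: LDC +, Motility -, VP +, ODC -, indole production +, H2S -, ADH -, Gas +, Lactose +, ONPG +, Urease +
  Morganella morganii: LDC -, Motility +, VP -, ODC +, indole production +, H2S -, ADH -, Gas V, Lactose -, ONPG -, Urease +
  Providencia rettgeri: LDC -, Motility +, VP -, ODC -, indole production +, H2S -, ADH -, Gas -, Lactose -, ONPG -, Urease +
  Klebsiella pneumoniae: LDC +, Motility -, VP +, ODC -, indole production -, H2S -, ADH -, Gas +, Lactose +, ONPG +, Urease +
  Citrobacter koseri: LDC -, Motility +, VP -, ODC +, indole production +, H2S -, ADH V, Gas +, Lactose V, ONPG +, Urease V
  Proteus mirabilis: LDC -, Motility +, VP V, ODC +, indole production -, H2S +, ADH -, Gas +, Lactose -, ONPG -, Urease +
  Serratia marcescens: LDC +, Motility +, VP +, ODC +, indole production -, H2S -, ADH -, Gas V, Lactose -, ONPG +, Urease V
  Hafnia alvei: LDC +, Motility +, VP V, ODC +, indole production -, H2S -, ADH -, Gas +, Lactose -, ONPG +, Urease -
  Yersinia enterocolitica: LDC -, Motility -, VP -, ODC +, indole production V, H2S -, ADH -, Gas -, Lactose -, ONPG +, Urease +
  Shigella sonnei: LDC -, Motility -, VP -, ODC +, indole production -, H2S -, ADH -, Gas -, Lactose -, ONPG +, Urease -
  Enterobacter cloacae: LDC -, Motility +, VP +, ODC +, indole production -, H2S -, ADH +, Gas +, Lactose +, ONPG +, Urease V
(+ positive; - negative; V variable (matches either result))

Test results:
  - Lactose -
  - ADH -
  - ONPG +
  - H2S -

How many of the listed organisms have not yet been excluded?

5

Lactose -: excludes Klebsiella aerogenes, Klebsiella oxytoca, Klebsiella pneumoniae, Enterobacter cloacae — 10 left.
H2S -: excludes Proteus vulgaris, Salmonella enterica, Proteus mirabilis — 7 left.
ADH -: all 7 remaining candidates are consistent.
ONPG +: excludes Morganella morganii, Providencia rettgeri — 5 left.
Still consistent: Citrobacter koseri, Hafnia alvei, Serratia marcescens, Shigella sonnei, Yersinia enterocolitica.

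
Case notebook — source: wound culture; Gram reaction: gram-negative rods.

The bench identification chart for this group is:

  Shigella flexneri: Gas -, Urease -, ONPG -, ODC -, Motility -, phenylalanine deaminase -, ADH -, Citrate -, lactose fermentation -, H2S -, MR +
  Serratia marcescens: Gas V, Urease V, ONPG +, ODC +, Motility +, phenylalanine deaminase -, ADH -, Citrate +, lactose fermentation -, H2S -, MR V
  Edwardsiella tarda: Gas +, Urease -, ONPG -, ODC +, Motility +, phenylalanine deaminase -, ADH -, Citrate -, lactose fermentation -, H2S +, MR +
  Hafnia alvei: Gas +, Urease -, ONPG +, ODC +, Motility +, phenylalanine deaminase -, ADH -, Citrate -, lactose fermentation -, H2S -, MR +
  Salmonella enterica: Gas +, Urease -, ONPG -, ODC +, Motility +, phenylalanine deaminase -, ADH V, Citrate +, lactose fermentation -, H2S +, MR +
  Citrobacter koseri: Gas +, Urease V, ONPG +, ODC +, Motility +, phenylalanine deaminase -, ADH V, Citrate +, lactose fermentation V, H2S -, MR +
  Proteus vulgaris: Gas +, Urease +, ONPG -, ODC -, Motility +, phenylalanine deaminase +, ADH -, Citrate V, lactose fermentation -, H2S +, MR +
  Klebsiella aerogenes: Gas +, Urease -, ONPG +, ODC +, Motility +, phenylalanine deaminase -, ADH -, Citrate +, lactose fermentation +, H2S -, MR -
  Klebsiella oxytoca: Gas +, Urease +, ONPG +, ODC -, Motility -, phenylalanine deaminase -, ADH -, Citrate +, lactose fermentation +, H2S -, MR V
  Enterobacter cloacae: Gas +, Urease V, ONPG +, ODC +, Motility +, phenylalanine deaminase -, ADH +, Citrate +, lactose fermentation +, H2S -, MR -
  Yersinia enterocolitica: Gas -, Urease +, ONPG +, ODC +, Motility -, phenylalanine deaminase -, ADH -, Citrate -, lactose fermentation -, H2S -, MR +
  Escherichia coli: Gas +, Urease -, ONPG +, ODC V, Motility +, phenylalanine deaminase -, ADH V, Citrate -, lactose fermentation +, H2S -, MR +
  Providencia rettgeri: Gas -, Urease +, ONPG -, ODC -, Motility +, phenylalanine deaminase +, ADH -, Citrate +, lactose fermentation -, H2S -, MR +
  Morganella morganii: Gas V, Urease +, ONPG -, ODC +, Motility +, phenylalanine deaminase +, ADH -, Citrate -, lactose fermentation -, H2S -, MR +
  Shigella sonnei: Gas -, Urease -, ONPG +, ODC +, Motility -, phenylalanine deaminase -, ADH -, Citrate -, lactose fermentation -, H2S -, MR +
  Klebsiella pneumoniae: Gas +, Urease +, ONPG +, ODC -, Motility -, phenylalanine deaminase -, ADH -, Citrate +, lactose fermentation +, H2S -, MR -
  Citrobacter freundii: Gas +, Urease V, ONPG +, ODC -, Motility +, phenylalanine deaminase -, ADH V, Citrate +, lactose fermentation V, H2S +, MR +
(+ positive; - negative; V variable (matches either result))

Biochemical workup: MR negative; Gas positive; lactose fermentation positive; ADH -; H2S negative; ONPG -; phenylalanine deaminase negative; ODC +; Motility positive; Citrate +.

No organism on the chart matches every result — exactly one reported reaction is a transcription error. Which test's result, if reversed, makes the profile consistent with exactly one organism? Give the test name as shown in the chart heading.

ONPG

As reported, no row in the chart matches all 10 reactions.
Reversing ONPG (to +) → unique match: Klebsiella aerogenes.
Reversing ODC → still no organism matches.
Reversing Motility → still no organism matches.
Reversing Citrate → still no organism matches.
Reversing MR → still no organism matches.
Reversing ADH → still no organism matches.
Reversing phenylalanine deaminase → still no organism matches.
Reversing lactose fermentation → still no organism matches.
Reversing H2S → still no organism matches.
Reversing Gas → still no organism matches.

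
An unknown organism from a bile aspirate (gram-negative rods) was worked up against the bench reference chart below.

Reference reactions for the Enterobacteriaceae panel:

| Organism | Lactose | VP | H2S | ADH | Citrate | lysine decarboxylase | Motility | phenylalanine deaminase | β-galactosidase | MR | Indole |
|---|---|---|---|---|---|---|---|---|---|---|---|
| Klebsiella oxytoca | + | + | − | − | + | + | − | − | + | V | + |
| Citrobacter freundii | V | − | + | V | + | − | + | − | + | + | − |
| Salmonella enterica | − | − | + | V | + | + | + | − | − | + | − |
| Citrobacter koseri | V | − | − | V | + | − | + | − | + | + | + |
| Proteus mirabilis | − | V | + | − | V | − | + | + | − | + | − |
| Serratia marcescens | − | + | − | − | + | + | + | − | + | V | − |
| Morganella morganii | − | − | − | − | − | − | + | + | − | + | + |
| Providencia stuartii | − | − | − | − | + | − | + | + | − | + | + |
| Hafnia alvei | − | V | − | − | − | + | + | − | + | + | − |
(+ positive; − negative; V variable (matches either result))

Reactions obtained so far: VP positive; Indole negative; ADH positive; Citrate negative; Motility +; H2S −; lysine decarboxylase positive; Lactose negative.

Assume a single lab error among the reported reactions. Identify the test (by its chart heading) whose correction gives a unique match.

ADH

As reported, no row in the chart matches all 8 reactions.
Reversing VP → still no organism matches.
Reversing Lactose → still no organism matches.
Reversing H2S → still no organism matches.
Reversing lysine decarboxylase → still no organism matches.
Reversing Indole → still no organism matches.
Reversing Citrate → still no organism matches.
Reversing ADH (to −) → unique match: Hafnia alvei.
Reversing Motility → still no organism matches.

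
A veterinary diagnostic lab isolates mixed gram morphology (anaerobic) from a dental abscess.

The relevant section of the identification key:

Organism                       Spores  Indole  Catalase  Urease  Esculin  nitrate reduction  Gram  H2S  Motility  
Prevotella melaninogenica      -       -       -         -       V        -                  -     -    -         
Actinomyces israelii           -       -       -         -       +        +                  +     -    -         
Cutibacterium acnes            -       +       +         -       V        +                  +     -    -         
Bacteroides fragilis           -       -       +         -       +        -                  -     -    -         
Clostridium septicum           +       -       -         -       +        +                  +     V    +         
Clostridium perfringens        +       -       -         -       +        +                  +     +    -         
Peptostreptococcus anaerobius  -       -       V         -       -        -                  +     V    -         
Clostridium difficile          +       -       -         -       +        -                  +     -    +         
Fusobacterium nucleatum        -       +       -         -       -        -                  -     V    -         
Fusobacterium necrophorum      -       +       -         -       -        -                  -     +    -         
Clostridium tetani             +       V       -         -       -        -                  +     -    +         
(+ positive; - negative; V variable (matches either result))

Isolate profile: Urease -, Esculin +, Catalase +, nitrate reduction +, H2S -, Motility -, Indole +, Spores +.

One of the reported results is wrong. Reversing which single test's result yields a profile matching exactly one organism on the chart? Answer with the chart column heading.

Spores

As reported, no row in the chart matches all 8 reactions.
Reversing Indole → still no organism matches.
Reversing Motility → still no organism matches.
Reversing Esculin → still no organism matches.
Reversing H2S → still no organism matches.
Reversing Urease → still no organism matches.
Reversing Spores (to -) → unique match: Cutibacterium acnes.
Reversing Catalase → still no organism matches.
Reversing nitrate reduction → still no organism matches.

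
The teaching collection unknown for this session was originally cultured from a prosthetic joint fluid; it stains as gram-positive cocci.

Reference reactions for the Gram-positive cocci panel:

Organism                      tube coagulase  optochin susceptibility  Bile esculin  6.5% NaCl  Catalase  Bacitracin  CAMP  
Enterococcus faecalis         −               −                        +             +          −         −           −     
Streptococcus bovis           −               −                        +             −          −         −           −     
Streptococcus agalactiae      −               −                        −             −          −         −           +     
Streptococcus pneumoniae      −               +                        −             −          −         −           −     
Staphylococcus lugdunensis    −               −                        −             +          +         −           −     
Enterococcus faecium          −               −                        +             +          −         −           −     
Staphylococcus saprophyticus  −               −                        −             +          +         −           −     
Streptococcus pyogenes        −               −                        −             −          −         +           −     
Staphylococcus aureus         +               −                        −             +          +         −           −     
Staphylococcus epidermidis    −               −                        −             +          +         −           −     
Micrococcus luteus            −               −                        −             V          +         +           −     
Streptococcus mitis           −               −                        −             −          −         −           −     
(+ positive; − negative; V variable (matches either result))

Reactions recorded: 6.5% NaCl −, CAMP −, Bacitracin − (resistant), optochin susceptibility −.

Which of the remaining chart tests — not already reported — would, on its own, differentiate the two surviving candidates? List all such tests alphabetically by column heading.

Bile esculin

6.5% NaCl −: excludes 6 organisms — 6 left.
CAMP −: excludes Streptococcus agalactiae — 5 left.
Bacitracin −: excludes Streptococcus pyogenes, Micrococcus luteus — 3 left.
optochin susceptibility −: excludes Streptococcus pneumoniae — 2 left.
Two candidates remain: Streptococcus bovis and Streptococcus mitis.
  tube coagulase: − vs − — same for both, does not separate.
  Bile esculin: Streptococcus bovis +, Streptococcus mitis − — discriminates.
  Catalase: − vs − — same for both, does not separate.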